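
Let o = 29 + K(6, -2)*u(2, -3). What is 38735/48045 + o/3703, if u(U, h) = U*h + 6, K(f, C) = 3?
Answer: 28965802/35582127 ≈ 0.81405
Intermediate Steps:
u(U, h) = 6 + U*h
o = 29 (o = 29 + 3*(6 + 2*(-3)) = 29 + 3*(6 - 6) = 29 + 3*0 = 29 + 0 = 29)
38735/48045 + o/3703 = 38735/48045 + 29/3703 = 38735*(1/48045) + 29*(1/3703) = 7747/9609 + 29/3703 = 28965802/35582127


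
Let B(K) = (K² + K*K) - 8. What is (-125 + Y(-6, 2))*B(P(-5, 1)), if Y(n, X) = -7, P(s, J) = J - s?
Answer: -8448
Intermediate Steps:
B(K) = -8 + 2*K² (B(K) = (K² + K²) - 8 = 2*K² - 8 = -8 + 2*K²)
(-125 + Y(-6, 2))*B(P(-5, 1)) = (-125 - 7)*(-8 + 2*(1 - 1*(-5))²) = -132*(-8 + 2*(1 + 5)²) = -132*(-8 + 2*6²) = -132*(-8 + 2*36) = -132*(-8 + 72) = -132*64 = -8448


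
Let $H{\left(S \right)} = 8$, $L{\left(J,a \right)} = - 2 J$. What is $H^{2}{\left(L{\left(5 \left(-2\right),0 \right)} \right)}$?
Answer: $64$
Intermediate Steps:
$H^{2}{\left(L{\left(5 \left(-2\right),0 \right)} \right)} = 8^{2} = 64$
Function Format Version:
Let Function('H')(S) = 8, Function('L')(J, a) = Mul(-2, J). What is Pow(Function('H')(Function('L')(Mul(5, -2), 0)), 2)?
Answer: 64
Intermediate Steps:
Pow(Function('H')(Function('L')(Mul(5, -2), 0)), 2) = Pow(8, 2) = 64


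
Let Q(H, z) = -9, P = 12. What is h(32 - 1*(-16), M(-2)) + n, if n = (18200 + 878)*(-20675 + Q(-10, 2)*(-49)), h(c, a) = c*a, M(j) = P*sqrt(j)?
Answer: -386024252 + 576*I*sqrt(2) ≈ -3.8602e+8 + 814.59*I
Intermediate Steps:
M(j) = 12*sqrt(j)
h(c, a) = a*c
n = -386024252 (n = (18200 + 878)*(-20675 - 9*(-49)) = 19078*(-20675 + 441) = 19078*(-20234) = -386024252)
h(32 - 1*(-16), M(-2)) + n = (12*sqrt(-2))*(32 - 1*(-16)) - 386024252 = (12*(I*sqrt(2)))*(32 + 16) - 386024252 = (12*I*sqrt(2))*48 - 386024252 = 576*I*sqrt(2) - 386024252 = -386024252 + 576*I*sqrt(2)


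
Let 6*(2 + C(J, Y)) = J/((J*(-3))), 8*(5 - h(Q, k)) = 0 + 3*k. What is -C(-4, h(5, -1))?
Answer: 37/18 ≈ 2.0556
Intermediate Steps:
h(Q, k) = 5 - 3*k/8 (h(Q, k) = 5 - (0 + 3*k)/8 = 5 - 3*k/8)
C(J, Y) = -37/18 (C(J, Y) = -2 + (J/((J*(-3))))/6 = -2 + (J/((-3*J)))/6 = -2 + (J*(-1/(3*J)))/6 = -2 + (⅙)*(-⅓) = -2 - 1/18 = -37/18)
-C(-4, h(5, -1)) = -1*(-37/18) = 37/18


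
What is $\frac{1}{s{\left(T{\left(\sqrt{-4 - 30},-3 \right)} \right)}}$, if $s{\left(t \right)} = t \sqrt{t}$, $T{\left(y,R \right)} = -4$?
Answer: $\frac{i}{8} \approx 0.125 i$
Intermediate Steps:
$s{\left(t \right)} = t^{\frac{3}{2}}$
$\frac{1}{s{\left(T{\left(\sqrt{-4 - 30},-3 \right)} \right)}} = \frac{1}{\left(-4\right)^{\frac{3}{2}}} = \frac{1}{\left(-8\right) i} = \frac{i}{8}$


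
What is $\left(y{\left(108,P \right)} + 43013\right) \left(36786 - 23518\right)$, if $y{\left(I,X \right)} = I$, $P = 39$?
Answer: $572129428$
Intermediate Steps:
$\left(y{\left(108,P \right)} + 43013\right) \left(36786 - 23518\right) = \left(108 + 43013\right) \left(36786 - 23518\right) = 43121 \cdot 13268 = 572129428$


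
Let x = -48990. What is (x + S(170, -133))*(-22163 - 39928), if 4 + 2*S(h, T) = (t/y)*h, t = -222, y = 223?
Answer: 679529243826/223 ≈ 3.0472e+9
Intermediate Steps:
S(h, T) = -2 - 111*h/223 (S(h, T) = -2 + ((-222/223)*h)/2 = -2 + ((-222*1/223)*h)/2 = -2 + (-222*h/223)/2 = -2 - 111*h/223)
(x + S(170, -133))*(-22163 - 39928) = (-48990 + (-2 - 111/223*170))*(-22163 - 39928) = (-48990 + (-2 - 18870/223))*(-62091) = (-48990 - 19316/223)*(-62091) = -10944086/223*(-62091) = 679529243826/223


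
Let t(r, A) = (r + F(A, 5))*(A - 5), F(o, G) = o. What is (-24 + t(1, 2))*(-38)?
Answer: 1254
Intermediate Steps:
t(r, A) = (-5 + A)*(A + r) (t(r, A) = (r + A)*(A - 5) = (A + r)*(-5 + A) = (-5 + A)*(A + r))
(-24 + t(1, 2))*(-38) = (-24 + (2² - 5*2 - 5*1 + 2*1))*(-38) = (-24 + (4 - 10 - 5 + 2))*(-38) = (-24 - 9)*(-38) = -33*(-38) = 1254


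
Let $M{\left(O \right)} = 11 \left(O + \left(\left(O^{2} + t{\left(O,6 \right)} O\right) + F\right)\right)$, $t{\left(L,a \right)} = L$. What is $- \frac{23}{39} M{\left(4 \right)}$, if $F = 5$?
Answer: $- \frac{10373}{39} \approx -265.97$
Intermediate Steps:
$M{\left(O \right)} = 55 + 11 O + 22 O^{2}$ ($M{\left(O \right)} = 11 \left(O + \left(\left(O^{2} + O O\right) + 5\right)\right) = 11 \left(O + \left(\left(O^{2} + O^{2}\right) + 5\right)\right) = 11 \left(O + \left(2 O^{2} + 5\right)\right) = 11 \left(O + \left(5 + 2 O^{2}\right)\right) = 11 \left(5 + O + 2 O^{2}\right) = 55 + 11 O + 22 O^{2}$)
$- \frac{23}{39} M{\left(4 \right)} = - \frac{23}{39} \left(55 + 11 \cdot 4 + 22 \cdot 4^{2}\right) = \left(-23\right) \frac{1}{39} \left(55 + 44 + 22 \cdot 16\right) = - \frac{23 \left(55 + 44 + 352\right)}{39} = \left(- \frac{23}{39}\right) 451 = - \frac{10373}{39}$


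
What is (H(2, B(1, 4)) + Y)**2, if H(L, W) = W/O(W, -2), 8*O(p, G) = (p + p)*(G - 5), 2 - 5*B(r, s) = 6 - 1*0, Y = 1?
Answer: 9/49 ≈ 0.18367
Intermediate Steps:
B(r, s) = -4/5 (B(r, s) = 2/5 - (6 - 1*0)/5 = 2/5 - (6 + 0)/5 = 2/5 - 1/5*6 = 2/5 - 6/5 = -4/5)
O(p, G) = p*(-5 + G)/4 (O(p, G) = ((p + p)*(G - 5))/8 = ((2*p)*(-5 + G))/8 = (2*p*(-5 + G))/8 = p*(-5 + G)/4)
H(L, W) = -4/7 (H(L, W) = W/((W*(-5 - 2)/4)) = W/(((1/4)*W*(-7))) = W/((-7*W/4)) = W*(-4/(7*W)) = -4/7)
(H(2, B(1, 4)) + Y)**2 = (-4/7 + 1)**2 = (3/7)**2 = 9/49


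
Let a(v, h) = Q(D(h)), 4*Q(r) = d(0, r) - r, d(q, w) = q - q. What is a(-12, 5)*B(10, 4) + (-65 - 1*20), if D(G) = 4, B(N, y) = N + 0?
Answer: -95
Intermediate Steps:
B(N, y) = N
d(q, w) = 0
Q(r) = -r/4 (Q(r) = (0 - r)/4 = (-r)/4 = -r/4)
a(v, h) = -1 (a(v, h) = -1/4*4 = -1)
a(-12, 5)*B(10, 4) + (-65 - 1*20) = -1*10 + (-65 - 1*20) = -10 + (-65 - 20) = -10 - 85 = -95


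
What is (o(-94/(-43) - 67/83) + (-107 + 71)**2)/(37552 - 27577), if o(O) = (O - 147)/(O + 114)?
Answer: 106631246/821515065 ≈ 0.12980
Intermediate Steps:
o(O) = (-147 + O)/(114 + O)
(o(-94/(-43) - 67/83) + (-107 + 71)**2)/(37552 - 27577) = ((-147 + (-94/(-43) - 67/83))/(114 + (-94/(-43) - 67/83)) + (-107 + 71)**2)/(37552 - 27577) = ((-147 + (-94*(-1/43) - 67*1/83))/(114 + (-94*(-1/43) - 67*1/83)) + (-36)**2)/9975 = ((-147 + (94/43 - 67/83))/(114 + (94/43 - 67/83)) + 1296)*(1/9975) = ((-147 + 4921/3569)/(114 + 4921/3569) + 1296)*(1/9975) = (-519722/3569/(411787/3569) + 1296)*(1/9975) = ((3569/411787)*(-519722/3569) + 1296)*(1/9975) = (-519722/411787 + 1296)*(1/9975) = (533156230/411787)*(1/9975) = 106631246/821515065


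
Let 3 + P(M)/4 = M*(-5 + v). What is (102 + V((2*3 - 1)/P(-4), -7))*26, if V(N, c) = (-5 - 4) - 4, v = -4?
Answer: 2314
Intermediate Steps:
P(M) = -12 - 36*M (P(M) = -12 + 4*(M*(-5 - 4)) = -12 + 4*(M*(-9)) = -12 + 4*(-9*M) = -12 - 36*M)
V(N, c) = -13 (V(N, c) = -9 - 4 = -13)
(102 + V((2*3 - 1)/P(-4), -7))*26 = (102 - 13)*26 = 89*26 = 2314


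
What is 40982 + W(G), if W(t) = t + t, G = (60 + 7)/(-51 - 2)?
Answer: 2171912/53 ≈ 40980.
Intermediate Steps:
G = -67/53 (G = 67/(-53) = 67*(-1/53) = -67/53 ≈ -1.2642)
W(t) = 2*t
40982 + W(G) = 40982 + 2*(-67/53) = 40982 - 134/53 = 2171912/53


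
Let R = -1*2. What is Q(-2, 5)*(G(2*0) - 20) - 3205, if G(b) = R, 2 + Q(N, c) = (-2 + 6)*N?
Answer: -2985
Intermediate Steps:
Q(N, c) = -2 + 4*N (Q(N, c) = -2 + (-2 + 6)*N = -2 + 4*N)
R = -2
G(b) = -2
Q(-2, 5)*(G(2*0) - 20) - 3205 = (-2 + 4*(-2))*(-2 - 20) - 3205 = (-2 - 8)*(-22) - 3205 = -10*(-22) - 3205 = 220 - 3205 = -2985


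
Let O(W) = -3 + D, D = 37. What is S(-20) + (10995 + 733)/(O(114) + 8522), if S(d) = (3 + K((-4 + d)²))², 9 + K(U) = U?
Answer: 694964032/2139 ≈ 3.2490e+5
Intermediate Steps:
K(U) = -9 + U
O(W) = 34 (O(W) = -3 + 37 = 34)
S(d) = (-6 + (-4 + d)²)² (S(d) = (3 + (-9 + (-4 + d)²))² = (-6 + (-4 + d)²)²)
S(-20) + (10995 + 733)/(O(114) + 8522) = (-6 + (-4 - 20)²)² + (10995 + 733)/(34 + 8522) = (-6 + (-24)²)² + 11728/8556 = (-6 + 576)² + 11728*(1/8556) = 570² + 2932/2139 = 324900 + 2932/2139 = 694964032/2139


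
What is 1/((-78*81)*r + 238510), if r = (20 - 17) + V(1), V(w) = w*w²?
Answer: 1/213238 ≈ 4.6896e-6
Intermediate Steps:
V(w) = w³
r = 4 (r = (20 - 17) + 1³ = 3 + 1 = 4)
1/((-78*81)*r + 238510) = 1/(-78*81*4 + 238510) = 1/(-6318*4 + 238510) = 1/(-25272 + 238510) = 1/213238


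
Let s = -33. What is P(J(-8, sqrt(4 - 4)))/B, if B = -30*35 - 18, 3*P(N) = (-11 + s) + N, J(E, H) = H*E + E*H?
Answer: 11/801 ≈ 0.013733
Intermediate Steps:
J(E, H) = 2*E*H (J(E, H) = E*H + E*H = 2*E*H)
P(N) = -44/3 + N/3 (P(N) = ((-11 - 33) + N)/3 = (-44 + N)/3 = -44/3 + N/3)
B = -1068 (B = -1050 - 18 = -1068)
P(J(-8, sqrt(4 - 4)))/B = (-44/3 + (2*(-8)*sqrt(4 - 4))/3)/(-1068) = (-44/3 + (2*(-8)*sqrt(0))/3)*(-1/1068) = (-44/3 + (2*(-8)*0)/3)*(-1/1068) = (-44/3 + (1/3)*0)*(-1/1068) = (-44/3 + 0)*(-1/1068) = -44/3*(-1/1068) = 11/801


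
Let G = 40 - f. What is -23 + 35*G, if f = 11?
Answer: 992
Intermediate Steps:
G = 29 (G = 40 - 1*11 = 40 - 11 = 29)
-23 + 35*G = -23 + 35*29 = -23 + 1015 = 992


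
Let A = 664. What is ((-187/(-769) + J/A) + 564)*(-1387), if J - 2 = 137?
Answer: -399759035921/510616 ≈ -7.8290e+5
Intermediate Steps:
J = 139 (J = 2 + 137 = 139)
((-187/(-769) + J/A) + 564)*(-1387) = ((-187/(-769) + 139/664) + 564)*(-1387) = ((-187*(-1/769) + 139*(1/664)) + 564)*(-1387) = ((187/769 + 139/664) + 564)*(-1387) = (231059/510616 + 564)*(-1387) = (288218483/510616)*(-1387) = -399759035921/510616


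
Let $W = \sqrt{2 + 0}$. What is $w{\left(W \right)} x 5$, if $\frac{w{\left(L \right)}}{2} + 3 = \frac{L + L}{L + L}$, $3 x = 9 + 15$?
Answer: $-160$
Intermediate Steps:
$x = 8$ ($x = \frac{9 + 15}{3} = \frac{1}{3} \cdot 24 = 8$)
$W = \sqrt{2} \approx 1.4142$
$w{\left(L \right)} = -4$ ($w{\left(L \right)} = -6 + 2 \frac{L + L}{L + L} = -6 + 2 \frac{2 L}{2 L} = -6 + 2 \cdot 2 L \frac{1}{2 L} = -6 + 2 \cdot 1 = -6 + 2 = -4$)
$w{\left(W \right)} x 5 = \left(-4\right) 8 \cdot 5 = \left(-32\right) 5 = -160$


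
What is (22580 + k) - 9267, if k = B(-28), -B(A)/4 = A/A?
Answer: 13309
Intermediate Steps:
B(A) = -4 (B(A) = -4*A/A = -4*1 = -4)
k = -4
(22580 + k) - 9267 = (22580 - 4) - 9267 = 22576 - 9267 = 13309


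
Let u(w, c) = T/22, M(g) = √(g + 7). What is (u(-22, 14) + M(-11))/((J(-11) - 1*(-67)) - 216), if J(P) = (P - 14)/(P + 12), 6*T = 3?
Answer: -1/7656 - I/87 ≈ -0.00013062 - 0.011494*I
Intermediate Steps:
T = ½ (T = (⅙)*3 = ½ ≈ 0.50000)
J(P) = (-14 + P)/(12 + P)
M(g) = √(7 + g)
u(w, c) = 1/44 (u(w, c) = (½)/22 = (½)*(1/22) = 1/44)
(u(-22, 14) + M(-11))/((J(-11) - 1*(-67)) - 216) = (1/44 + √(7 - 11))/(((-14 - 11)/(12 - 11) - 1*(-67)) - 216) = (1/44 + √(-4))/((-25/1 + 67) - 216) = (1/44 + 2*I)/((1*(-25) + 67) - 216) = (1/44 + 2*I)/((-25 + 67) - 216) = (1/44 + 2*I)/(42 - 216) = (1/44 + 2*I)/(-174) = (1/44 + 2*I)*(-1/174) = -1/7656 - I/87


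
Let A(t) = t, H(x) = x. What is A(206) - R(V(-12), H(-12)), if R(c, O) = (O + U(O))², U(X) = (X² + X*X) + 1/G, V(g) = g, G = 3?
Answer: -685387/9 ≈ -76154.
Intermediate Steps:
U(X) = ⅓ + 2*X² (U(X) = (X² + X*X) + 1/3 = (X² + X²) + ⅓ = 2*X² + ⅓ = ⅓ + 2*X²)
R(c, O) = (⅓ + O + 2*O²)² (R(c, O) = (O + (⅓ + 2*O²))² = (⅓ + O + 2*O²)²)
A(206) - R(V(-12), H(-12)) = 206 - (1 + 3*(-12) + 6*(-12)²)²/9 = 206 - (1 - 36 + 6*144)²/9 = 206 - (1 - 36 + 864)²/9 = 206 - 829²/9 = 206 - 687241/9 = -685387/9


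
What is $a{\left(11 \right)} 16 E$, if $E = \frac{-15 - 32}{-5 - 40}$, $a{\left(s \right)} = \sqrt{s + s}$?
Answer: $\frac{752 \sqrt{22}}{45} \approx 78.382$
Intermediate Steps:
$a{\left(s \right)} = \sqrt{2} \sqrt{s}$ ($a{\left(s \right)} = \sqrt{2 s} = \sqrt{2} \sqrt{s}$)
$E = \frac{47}{45}$ ($E = - \frac{47}{-45} = \left(-47\right) \left(- \frac{1}{45}\right) = \frac{47}{45} \approx 1.0444$)
$a{\left(11 \right)} 16 E = \sqrt{2} \sqrt{11} \cdot 16 \cdot \frac{47}{45} = \sqrt{22} \cdot 16 \cdot \frac{47}{45} = 16 \sqrt{22} \cdot \frac{47}{45} = \frac{752 \sqrt{22}}{45}$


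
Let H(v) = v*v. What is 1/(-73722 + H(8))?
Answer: -1/73658 ≈ -1.3576e-5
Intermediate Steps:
H(v) = v²
1/(-73722 + H(8)) = 1/(-73722 + 8²) = 1/(-73722 + 64) = 1/(-73658) = -1/73658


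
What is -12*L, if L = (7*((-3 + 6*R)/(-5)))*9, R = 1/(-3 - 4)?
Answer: -2916/5 ≈ -583.20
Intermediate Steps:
R = -1/7 (R = 1/(-7) = -1/7 ≈ -0.14286)
L = 243/5 (L = (7*((-3 + 6*(-1/7))/(-5)))*9 = (7*((-3 - 6/7)*(-1/5)))*9 = (7*(-27/7*(-1/5)))*9 = (7*(27/35))*9 = (27/5)*9 = 243/5 ≈ 48.600)
-12*L = -12*243/5 = -2916/5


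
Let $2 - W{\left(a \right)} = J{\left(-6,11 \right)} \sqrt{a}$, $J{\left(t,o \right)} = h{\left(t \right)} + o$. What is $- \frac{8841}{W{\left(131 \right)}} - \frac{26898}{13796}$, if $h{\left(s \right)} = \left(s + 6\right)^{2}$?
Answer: $- \frac{91155867}{109312606} + \frac{97251 \sqrt{131}}{15847} \approx 69.406$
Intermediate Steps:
$h{\left(s \right)} = \left(6 + s\right)^{2}$
$J{\left(t,o \right)} = o + \left(6 + t\right)^{2}$ ($J{\left(t,o \right)} = \left(6 + t\right)^{2} + o = o + \left(6 + t\right)^{2}$)
$W{\left(a \right)} = 2 - 11 \sqrt{a}$ ($W{\left(a \right)} = 2 - \left(11 + \left(6 - 6\right)^{2}\right) \sqrt{a} = 2 - \left(11 + 0^{2}\right) \sqrt{a} = 2 - \left(11 + 0\right) \sqrt{a} = 2 - 11 \sqrt{a}$)
$- \frac{8841}{W{\left(131 \right)}} - \frac{26898}{13796} = - \frac{8841}{2 - 11 \sqrt{131}} - \frac{26898}{13796} = - \frac{8841}{2 - 11 \sqrt{131}} - \frac{13449}{6898} = - \frac{13449}{6898} - \frac{8841}{2 - 11 \sqrt{131}}$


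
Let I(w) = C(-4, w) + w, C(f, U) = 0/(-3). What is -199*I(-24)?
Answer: 4776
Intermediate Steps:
C(f, U) = 0 (C(f, U) = 0*(-⅓) = 0)
I(w) = w (I(w) = 0 + w = w)
-199*I(-24) = -199*(-24) = 4776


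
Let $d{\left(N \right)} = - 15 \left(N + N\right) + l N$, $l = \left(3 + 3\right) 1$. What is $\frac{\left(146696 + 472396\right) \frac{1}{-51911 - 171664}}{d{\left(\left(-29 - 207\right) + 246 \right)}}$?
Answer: $\frac{17197}{1490500} \approx 0.011538$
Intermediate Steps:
$l = 6$ ($l = 6 \cdot 1 = 6$)
$d{\left(N \right)} = - 24 N$ ($d{\left(N \right)} = - 15 \left(N + N\right) + 6 N = - 15 \cdot 2 N + 6 N = - 30 N + 6 N = - 24 N$)
$\frac{\left(146696 + 472396\right) \frac{1}{-51911 - 171664}}{d{\left(\left(-29 - 207\right) + 246 \right)}} = \frac{\left(146696 + 472396\right) \frac{1}{-51911 - 171664}}{\left(-24\right) \left(\left(-29 - 207\right) + 246\right)} = \frac{619092 \frac{1}{-223575}}{\left(-24\right) \left(-236 + 246\right)} = \frac{619092 \left(- \frac{1}{223575}\right)}{\left(-24\right) 10} = - \frac{206364}{74525 \left(-240\right)} = \left(- \frac{206364}{74525}\right) \left(- \frac{1}{240}\right) = \frac{17197}{1490500}$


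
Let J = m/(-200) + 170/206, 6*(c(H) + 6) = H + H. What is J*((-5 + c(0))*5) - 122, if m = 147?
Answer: -523089/4120 ≈ -126.96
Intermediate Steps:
c(H) = -6 + H/3 (c(H) = -6 + (H + H)/6 = -6 + (2*H)/6 = -6 + H/3)
J = 1859/20600 (J = 147/(-200) + 170/206 = 147*(-1/200) + 170*(1/206) = -147/200 + 85/103 = 1859/20600 ≈ 0.090243)
J*((-5 + c(0))*5) - 122 = 1859*((-5 + (-6 + (⅓)*0))*5)/20600 - 122 = 1859*((-5 + (-6 + 0))*5)/20600 - 122 = 1859*((-5 - 6)*5)/20600 - 122 = 1859*(-11*5)/20600 - 122 = (1859/20600)*(-55) - 122 = -20449/4120 - 122 = -523089/4120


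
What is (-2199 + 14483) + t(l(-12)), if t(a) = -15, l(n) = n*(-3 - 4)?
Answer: 12269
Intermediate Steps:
l(n) = -7*n (l(n) = n*(-7) = -7*n)
(-2199 + 14483) + t(l(-12)) = (-2199 + 14483) - 15 = 12284 - 15 = 12269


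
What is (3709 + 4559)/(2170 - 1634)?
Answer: 2067/134 ≈ 15.425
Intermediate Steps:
(3709 + 4559)/(2170 - 1634) = 8268/536 = 8268*(1/536) = 2067/134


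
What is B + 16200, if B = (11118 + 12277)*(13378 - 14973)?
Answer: -37298825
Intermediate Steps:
B = -37315025 (B = 23395*(-1595) = -37315025)
B + 16200 = -37315025 + 16200 = -37298825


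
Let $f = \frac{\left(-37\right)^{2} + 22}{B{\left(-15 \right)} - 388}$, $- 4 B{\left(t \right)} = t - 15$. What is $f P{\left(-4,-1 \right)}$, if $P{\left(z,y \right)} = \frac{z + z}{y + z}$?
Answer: $- \frac{22256}{3805} \approx -5.8491$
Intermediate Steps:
$P{\left(z,y \right)} = \frac{2 z}{y + z}$
$B{\left(t \right)} = \frac{15}{4} - \frac{t}{4}$ ($B{\left(t \right)} = - \frac{t - 15}{4} = - \frac{-15 + t}{4} = \frac{15}{4} - \frac{t}{4}$)
$f = - \frac{2782}{761}$ ($f = \frac{\left(-37\right)^{2} + 22}{\left(\frac{15}{4} - - \frac{15}{4}\right) - 388} = \frac{1369 + 22}{\left(\frac{15}{4} + \frac{15}{4}\right) - 388} = \frac{1391}{\frac{15}{2} - 388} = \frac{1391}{- \frac{761}{2}} = 1391 \left(- \frac{2}{761}\right) = - \frac{2782}{761} \approx -3.6557$)
$f P{\left(-4,-1 \right)} = - \frac{2782 \cdot 2 \left(-4\right) \frac{1}{-1 - 4}}{761} = - \frac{2782 \cdot 2 \left(-4\right) \frac{1}{-5}}{761} = - \frac{2782 \cdot 2 \left(-4\right) \left(- \frac{1}{5}\right)}{761} = \left(- \frac{2782}{761}\right) \frac{8}{5} = - \frac{22256}{3805}$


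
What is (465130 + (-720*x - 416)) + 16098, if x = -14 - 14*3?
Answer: 521132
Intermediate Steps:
x = -56 (x = -14 - 42 = -56)
(465130 + (-720*x - 416)) + 16098 = (465130 + (-720*(-56) - 416)) + 16098 = (465130 + (40320 - 416)) + 16098 = (465130 + 39904) + 16098 = 505034 + 16098 = 521132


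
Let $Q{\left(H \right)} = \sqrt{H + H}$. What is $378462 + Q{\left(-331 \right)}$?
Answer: $378462 + i \sqrt{662} \approx 3.7846 \cdot 10^{5} + 25.729 i$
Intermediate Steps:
$Q{\left(H \right)} = \sqrt{2} \sqrt{H}$ ($Q{\left(H \right)} = \sqrt{2 H} = \sqrt{2} \sqrt{H}$)
$378462 + Q{\left(-331 \right)} = 378462 + \sqrt{2} \sqrt{-331} = 378462 + \sqrt{2} i \sqrt{331} = 378462 + i \sqrt{662}$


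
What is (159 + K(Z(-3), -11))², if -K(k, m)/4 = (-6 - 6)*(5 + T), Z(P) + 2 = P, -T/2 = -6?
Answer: 950625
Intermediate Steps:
T = 12 (T = -2*(-6) = 12)
Z(P) = -2 + P
K(k, m) = 816 (K(k, m) = -4*(-6 - 6)*(5 + 12) = -(-48)*17 = -4*(-204) = 816)
(159 + K(Z(-3), -11))² = (159 + 816)² = 975² = 950625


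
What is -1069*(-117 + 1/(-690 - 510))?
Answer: 150088669/1200 ≈ 1.2507e+5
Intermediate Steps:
-1069*(-117 + 1/(-690 - 510)) = -1069*(-117 + 1/(-1200)) = -1069*(-117 - 1/1200) = -1069*(-140401/1200) = 150088669/1200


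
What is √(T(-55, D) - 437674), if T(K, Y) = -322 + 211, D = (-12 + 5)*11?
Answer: I*√437785 ≈ 661.65*I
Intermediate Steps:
D = -77 (D = -7*11 = -77)
T(K, Y) = -111
√(T(-55, D) - 437674) = √(-111 - 437674) = √(-437785) = I*√437785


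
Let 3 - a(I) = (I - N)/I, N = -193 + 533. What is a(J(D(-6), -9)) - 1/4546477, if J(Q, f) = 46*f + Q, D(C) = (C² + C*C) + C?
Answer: 404636366/395543499 ≈ 1.0230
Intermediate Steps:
N = 340
D(C) = C + 2*C² (D(C) = (C² + C²) + C = 2*C² + C = C + 2*C²)
J(Q, f) = Q + 46*f
a(I) = 3 - (-340 + I)/I (a(I) = 3 - (I - 1*340)/I = 3 - (I - 340)/I = 3 - (-340 + I)/I)
a(J(D(-6), -9)) - 1/4546477 = (2 + 340/(-6*(1 + 2*(-6)) + 46*(-9))) - 1/4546477 = (2 + 340/(-6*(1 - 12) - 414)) - 1*1/4546477 = (2 + 340/(-6*(-11) - 414)) - 1/4546477 = (2 + 340/(66 - 414)) - 1/4546477 = (2 + 340/(-348)) - 1/4546477 = (2 + 340*(-1/348)) - 1/4546477 = (2 - 85/87) - 1/4546477 = 89/87 - 1/4546477 = 404636366/395543499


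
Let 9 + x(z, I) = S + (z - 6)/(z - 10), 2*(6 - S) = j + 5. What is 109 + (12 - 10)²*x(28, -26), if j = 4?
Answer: 755/9 ≈ 83.889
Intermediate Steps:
S = 3/2 (S = 6 - (4 + 5)/2 = 6 - ½*9 = 6 - 9/2 = 3/2 ≈ 1.5000)
x(z, I) = -15/2 + (-6 + z)/(-10 + z) (x(z, I) = -9 + (3/2 + (z - 6)/(z - 10)) = -9 + (3/2 + (-6 + z)/(-10 + z)) = -15/2 + (-6 + z)/(-10 + z))
109 + (12 - 10)²*x(28, -26) = 109 + (12 - 10)²*((138 - 13*28)/(2*(-10 + 28))) = 109 + 2²*((½)*(138 - 364)/18) = 109 + 4*((½)*(1/18)*(-226)) = 109 + 4*(-113/18) = 109 - 226/9 = 755/9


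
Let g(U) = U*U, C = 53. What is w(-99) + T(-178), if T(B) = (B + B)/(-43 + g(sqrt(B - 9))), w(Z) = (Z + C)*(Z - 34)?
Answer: 703748/115 ≈ 6119.5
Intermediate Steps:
g(U) = U**2
w(Z) = (-34 + Z)*(53 + Z) (w(Z) = (Z + 53)*(Z - 34) = (53 + Z)*(-34 + Z) = (-34 + Z)*(53 + Z))
T(B) = 2*B/(-52 + B) (T(B) = (B + B)/(-43 + (sqrt(B - 9))**2) = (2*B)/(-43 + (sqrt(-9 + B))**2) = (2*B)/(-43 + (-9 + B)) = (2*B)/(-52 + B) = 2*B/(-52 + B))
w(-99) + T(-178) = (-1802 + (-99)**2 + 19*(-99)) + 2*(-178)/(-52 - 178) = (-1802 + 9801 - 1881) + 2*(-178)/(-230) = 6118 + 2*(-178)*(-1/230) = 6118 + 178/115 = 703748/115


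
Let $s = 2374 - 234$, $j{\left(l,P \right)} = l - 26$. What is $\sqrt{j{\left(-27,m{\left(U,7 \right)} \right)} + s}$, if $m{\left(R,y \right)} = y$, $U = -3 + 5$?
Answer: $\sqrt{2087} \approx 45.684$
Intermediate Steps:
$U = 2$
$j{\left(l,P \right)} = -26 + l$ ($j{\left(l,P \right)} = l - 26 = -26 + l$)
$s = 2140$ ($s = 2374 - 234 = 2140$)
$\sqrt{j{\left(-27,m{\left(U,7 \right)} \right)} + s} = \sqrt{\left(-26 - 27\right) + 2140} = \sqrt{-53 + 2140} = \sqrt{2087}$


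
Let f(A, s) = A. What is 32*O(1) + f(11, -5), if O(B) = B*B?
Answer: 43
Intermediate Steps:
O(B) = B²
32*O(1) + f(11, -5) = 32*1² + 11 = 32*1 + 11 = 32 + 11 = 43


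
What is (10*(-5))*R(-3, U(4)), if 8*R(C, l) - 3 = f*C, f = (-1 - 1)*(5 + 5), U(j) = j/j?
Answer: -1575/4 ≈ -393.75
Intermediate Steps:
U(j) = 1
f = -20 (f = -2*10 = -20)
R(C, l) = 3/8 - 5*C/2 (R(C, l) = 3/8 + (-20*C)/8 = 3/8 - 5*C/2)
(10*(-5))*R(-3, U(4)) = (10*(-5))*(3/8 - 5/2*(-3)) = -50*(3/8 + 15/2) = -50*63/8 = -1575/4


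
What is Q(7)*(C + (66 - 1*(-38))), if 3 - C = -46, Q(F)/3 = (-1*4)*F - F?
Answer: -16065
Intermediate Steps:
Q(F) = -15*F (Q(F) = 3*((-1*4)*F - F) = 3*(-4*F - F) = 3*(-5*F) = -15*F)
C = 49 (C = 3 - 1*(-46) = 3 + 46 = 49)
Q(7)*(C + (66 - 1*(-38))) = (-15*7)*(49 + (66 - 1*(-38))) = -105*(49 + (66 + 38)) = -105*(49 + 104) = -105*153 = -16065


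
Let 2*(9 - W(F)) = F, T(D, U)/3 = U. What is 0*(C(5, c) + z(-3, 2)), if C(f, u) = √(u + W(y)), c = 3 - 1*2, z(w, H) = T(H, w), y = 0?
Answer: 0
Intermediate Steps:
T(D, U) = 3*U
W(F) = 9 - F/2
z(w, H) = 3*w
c = 1 (c = 3 - 2 = 1)
C(f, u) = √(9 + u) (C(f, u) = √(u + (9 - ½*0)) = √(u + (9 + 0)) = √(u + 9) = √(9 + u))
0*(C(5, c) + z(-3, 2)) = 0*(√(9 + 1) + 3*(-3)) = 0*(√10 - 9) = 0*(-9 + √10) = 0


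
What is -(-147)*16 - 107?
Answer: 2245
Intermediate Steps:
-(-147)*16 - 107 = -147*(-16) - 107 = 2352 - 107 = 2245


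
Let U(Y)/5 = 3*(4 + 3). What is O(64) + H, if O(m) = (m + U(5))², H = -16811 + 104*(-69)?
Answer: 4574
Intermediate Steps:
U(Y) = 105 (U(Y) = 5*(3*(4 + 3)) = 5*(3*7) = 5*21 = 105)
H = -23987 (H = -16811 - 7176 = -23987)
O(m) = (105 + m)² (O(m) = (m + 105)² = (105 + m)²)
O(64) + H = (105 + 64)² - 23987 = 169² - 23987 = 28561 - 23987 = 4574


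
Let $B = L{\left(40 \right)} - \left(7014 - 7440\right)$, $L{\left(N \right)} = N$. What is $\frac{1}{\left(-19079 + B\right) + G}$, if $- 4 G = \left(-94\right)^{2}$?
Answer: $- \frac{1}{20822} \approx -4.8026 \cdot 10^{-5}$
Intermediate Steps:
$G = -2209$ ($G = - \frac{\left(-94\right)^{2}}{4} = \left(- \frac{1}{4}\right) 8836 = -2209$)
$B = 466$ ($B = 40 - \left(7014 - 7440\right) = 40 - -426 = 40 + 426 = 466$)
$\frac{1}{\left(-19079 + B\right) + G} = \frac{1}{\left(-19079 + 466\right) - 2209} = \frac{1}{-18613 - 2209} = \frac{1}{-20822} = - \frac{1}{20822}$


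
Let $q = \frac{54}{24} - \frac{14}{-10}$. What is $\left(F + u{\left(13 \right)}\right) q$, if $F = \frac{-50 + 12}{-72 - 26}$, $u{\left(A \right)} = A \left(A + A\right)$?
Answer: $\frac{1210413}{980} \approx 1235.1$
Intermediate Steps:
$u{\left(A \right)} = 2 A^{2}$ ($u{\left(A \right)} = A 2 A = 2 A^{2}$)
$q = \frac{73}{20}$ ($q = 54 \cdot \frac{1}{24} - - \frac{7}{5} = \frac{9}{4} + \frac{7}{5} = \frac{73}{20} \approx 3.65$)
$F = \frac{19}{49}$ ($F = - \frac{38}{-98} = \left(-38\right) \left(- \frac{1}{98}\right) = \frac{19}{49} \approx 0.38775$)
$\left(F + u{\left(13 \right)}\right) q = \left(\frac{19}{49} + 2 \cdot 13^{2}\right) \frac{73}{20} = \left(\frac{19}{49} + 2 \cdot 169\right) \frac{73}{20} = \left(\frac{19}{49} + 338\right) \frac{73}{20} = \frac{16581}{49} \cdot \frac{73}{20} = \frac{1210413}{980}$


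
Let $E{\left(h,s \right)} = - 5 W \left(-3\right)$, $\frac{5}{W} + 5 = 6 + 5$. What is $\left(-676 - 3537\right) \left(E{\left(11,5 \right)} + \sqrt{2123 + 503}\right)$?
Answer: $- \frac{105325}{2} - 4213 \sqrt{2626} \approx -2.6856 \cdot 10^{5}$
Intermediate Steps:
$W = \frac{5}{6}$ ($W = \frac{5}{-5 + \left(6 + 5\right)} = \frac{5}{-5 + 11} = \frac{5}{6} \approx 0.83333$)
$E{\left(h,s \right)} = \frac{25}{2}$ ($E{\left(h,s \right)} = \left(-5\right) \frac{5}{6} \left(-3\right) = \left(- \frac{25}{6}\right) \left(-3\right) = \frac{25}{2}$)
$\left(-676 - 3537\right) \left(E{\left(11,5 \right)} + \sqrt{2123 + 503}\right) = \left(-676 - 3537\right) \left(\frac{25}{2} + \sqrt{2123 + 503}\right) = - 4213 \left(\frac{25}{2} + \sqrt{2626}\right) = - \frac{105325}{2} - 4213 \sqrt{2626}$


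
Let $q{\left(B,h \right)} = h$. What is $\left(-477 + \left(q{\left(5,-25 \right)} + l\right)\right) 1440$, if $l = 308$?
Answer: $-279360$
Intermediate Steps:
$\left(-477 + \left(q{\left(5,-25 \right)} + l\right)\right) 1440 = \left(-477 + \left(-25 + 308\right)\right) 1440 = \left(-477 + 283\right) 1440 = \left(-194\right) 1440 = -279360$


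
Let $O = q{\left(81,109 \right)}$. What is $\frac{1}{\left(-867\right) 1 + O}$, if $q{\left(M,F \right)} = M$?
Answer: $- \frac{1}{786} \approx -0.0012723$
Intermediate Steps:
$O = 81$
$\frac{1}{\left(-867\right) 1 + O} = \frac{1}{\left(-867\right) 1 + 81} = \frac{1}{-867 + 81} = \frac{1}{-786} = - \frac{1}{786}$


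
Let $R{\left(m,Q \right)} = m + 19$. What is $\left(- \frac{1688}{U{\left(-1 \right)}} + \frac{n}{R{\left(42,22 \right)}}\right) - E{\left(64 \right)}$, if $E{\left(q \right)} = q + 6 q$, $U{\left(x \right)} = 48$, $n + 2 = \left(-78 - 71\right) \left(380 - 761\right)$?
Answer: $\frac{163763}{366} \approx 447.44$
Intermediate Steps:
$R{\left(m,Q \right)} = 19 + m$
$n = 56767$ ($n = -2 + \left(-78 - 71\right) \left(380 - 761\right) = -2 - -56769 = -2 + 56769 = 56767$)
$E{\left(q \right)} = 7 q$
$\left(- \frac{1688}{U{\left(-1 \right)}} + \frac{n}{R{\left(42,22 \right)}}\right) - E{\left(64 \right)} = \left(- \frac{1688}{48} + \frac{56767}{19 + 42}\right) - 7 \cdot 64 = \left(\left(-1688\right) \frac{1}{48} + \frac{56767}{61}\right) - 448 = \left(- \frac{211}{6} + 56767 \cdot \frac{1}{61}\right) - 448 = \left(- \frac{211}{6} + \frac{56767}{61}\right) - 448 = \frac{327731}{366} - 448 = \frac{163763}{366}$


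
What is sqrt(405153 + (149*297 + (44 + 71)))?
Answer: sqrt(449521) ≈ 670.46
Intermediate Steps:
sqrt(405153 + (149*297 + (44 + 71))) = sqrt(405153 + (44253 + 115)) = sqrt(405153 + 44368) = sqrt(449521)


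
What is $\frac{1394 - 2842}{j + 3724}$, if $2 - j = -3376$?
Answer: $- \frac{724}{3551} \approx -0.20389$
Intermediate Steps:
$j = 3378$ ($j = 2 - -3376 = 2 + 3376 = 3378$)
$\frac{1394 - 2842}{j + 3724} = \frac{1394 - 2842}{3378 + 3724} = - \frac{1448}{7102} = \left(-1448\right) \frac{1}{7102} = - \frac{724}{3551}$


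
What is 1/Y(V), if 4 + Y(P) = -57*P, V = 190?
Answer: -1/10834 ≈ -9.2302e-5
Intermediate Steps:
Y(P) = -4 - 57*P
1/Y(V) = 1/(-4 - 57*190) = 1/(-4 - 10830) = 1/(-10834) = -1/10834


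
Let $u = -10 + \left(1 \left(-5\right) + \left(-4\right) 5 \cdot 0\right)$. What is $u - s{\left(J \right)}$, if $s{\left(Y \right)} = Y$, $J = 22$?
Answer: $-37$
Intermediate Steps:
$u = -15$ ($u = -10 - 5 = -15$)
$u - s{\left(J \right)} = -15 - 22 = -37$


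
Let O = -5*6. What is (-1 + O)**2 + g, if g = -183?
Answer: 778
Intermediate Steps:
O = -30
(-1 + O)**2 + g = (-1 - 30)**2 - 183 = (-31)**2 - 183 = 961 - 183 = 778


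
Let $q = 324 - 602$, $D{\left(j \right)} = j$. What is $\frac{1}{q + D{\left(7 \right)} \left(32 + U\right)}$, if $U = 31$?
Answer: $\frac{1}{163} \approx 0.006135$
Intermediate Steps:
$q = -278$
$\frac{1}{q + D{\left(7 \right)} \left(32 + U\right)} = \frac{1}{-278 + 7 \left(32 + 31\right)} = \frac{1}{-278 + 7 \cdot 63} = \frac{1}{-278 + 441} = \frac{1}{163}$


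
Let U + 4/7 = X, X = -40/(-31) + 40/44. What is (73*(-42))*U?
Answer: -1702068/341 ≈ -4991.4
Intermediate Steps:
X = 750/341 (X = -40*(-1/31) + 40*(1/44) = 40/31 + 10/11 = 750/341 ≈ 2.1994)
U = 3886/2387 (U = -4/7 + 750/341 = 3886/2387 ≈ 1.6280)
(73*(-42))*U = (73*(-42))*(3886/2387) = -3066*3886/2387 = -1702068/341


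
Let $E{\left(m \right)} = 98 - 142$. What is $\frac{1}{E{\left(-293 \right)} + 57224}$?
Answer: $\frac{1}{57180} \approx 1.7489 \cdot 10^{-5}$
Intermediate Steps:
$E{\left(m \right)} = -44$
$\frac{1}{E{\left(-293 \right)} + 57224} = \frac{1}{-44 + 57224} = \frac{1}{57180}$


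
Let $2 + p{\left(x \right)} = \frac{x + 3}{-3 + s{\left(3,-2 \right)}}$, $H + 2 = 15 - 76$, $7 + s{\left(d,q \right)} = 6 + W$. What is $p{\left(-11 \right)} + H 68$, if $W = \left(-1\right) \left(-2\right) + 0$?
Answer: $-4282$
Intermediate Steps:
$W = 2$ ($W = 2 + 0 = 2$)
$s{\left(d,q \right)} = 1$ ($s{\left(d,q \right)} = -7 + \left(6 + 2\right) = -7 + 8 = 1$)
$H = -63$ ($H = -2 + \left(15 - 76\right) = -2 - 61 = -63$)
$p{\left(x \right)} = - \frac{7}{2} - \frac{x}{2}$ ($p{\left(x \right)} = -2 + \frac{x + 3}{-3 + 1} = -2 + \frac{3 + x}{-2} = -2 + \left(3 + x\right) \left(- \frac{1}{2}\right) = -2 - \left(\frac{3}{2} + \frac{x}{2}\right) = - \frac{7}{2} - \frac{x}{2}$)
$p{\left(-11 \right)} + H 68 = \left(- \frac{7}{2} - - \frac{11}{2}\right) - 4284 = \left(- \frac{7}{2} + \frac{11}{2}\right) - 4284 = 2 - 4284 = -4282$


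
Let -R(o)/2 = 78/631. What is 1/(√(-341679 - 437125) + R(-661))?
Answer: -1893/5963257765 - 398161*I*√194701/155044701890 ≈ -3.1744e-7 - 0.0011331*I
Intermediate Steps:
R(o) = -156/631
1/(√(-341679 - 437125) + R(-661)) = 1/(√(-341679 - 437125) - 156/631) = 1/(√(-778804) - 156/631) = 1/(2*I*√194701 - 156/631) = 1/(-156/631 + 2*I*√194701)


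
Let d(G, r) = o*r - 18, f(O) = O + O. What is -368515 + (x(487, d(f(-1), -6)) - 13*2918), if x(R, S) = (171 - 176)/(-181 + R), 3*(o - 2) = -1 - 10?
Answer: -124373399/306 ≈ -4.0645e+5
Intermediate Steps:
o = -5/3 (o = 2 + (-1 - 10)/3 = 2 + (⅓)*(-11) = 2 - 11/3 = -5/3 ≈ -1.6667)
f(O) = 2*O
d(G, r) = -18 - 5*r/3 (d(G, r) = -5*r/3 - 18 = -18 - 5*r/3)
x(R, S) = -5/(-181 + R)
-368515 + (x(487, d(f(-1), -6)) - 13*2918) = -368515 + (-5/(-181 + 487) - 13*2918) = -368515 + (-5/306 - 1*37934) = -368515 + (-5*1/306 - 37934) = -368515 + (-5/306 - 37934) = -368515 - 11607809/306 = -124373399/306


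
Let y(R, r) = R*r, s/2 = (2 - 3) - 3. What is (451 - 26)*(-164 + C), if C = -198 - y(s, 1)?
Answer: -150450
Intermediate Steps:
s = -8 (s = 2*((2 - 3) - 3) = 2*(-1 - 3) = 2*(-4) = -8)
C = -190 (C = -198 - (-8) = -198 - 1*(-8) = -198 + 8 = -190)
(451 - 26)*(-164 + C) = (451 - 26)*(-164 - 190) = 425*(-354) = -150450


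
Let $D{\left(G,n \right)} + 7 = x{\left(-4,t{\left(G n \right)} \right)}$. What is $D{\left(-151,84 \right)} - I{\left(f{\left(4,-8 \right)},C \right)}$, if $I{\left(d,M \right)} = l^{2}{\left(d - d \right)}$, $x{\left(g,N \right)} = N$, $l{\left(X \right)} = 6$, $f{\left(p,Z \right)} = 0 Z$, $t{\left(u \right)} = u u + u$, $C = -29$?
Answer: $160871129$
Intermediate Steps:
$t{\left(u \right)} = u + u^{2}$ ($t{\left(u \right)} = u^{2} + u = u + u^{2}$)
$f{\left(p,Z \right)} = 0$
$D{\left(G,n \right)} = -7 + G n \left(1 + G n\right)$
$I{\left(d,M \right)} = 36$ ($I{\left(d,M \right)} = 6^{2} = 36$)
$D{\left(-151,84 \right)} - I{\left(f{\left(4,-8 \right)},C \right)} = \left(-7 - 12684 \left(1 - 12684\right)\right) - 36 = \left(-7 - 12684 \left(-12683\right)\right) - 36 = \left(-7 + 160871172\right) - 36 = 160871165 - 36 = 160871129$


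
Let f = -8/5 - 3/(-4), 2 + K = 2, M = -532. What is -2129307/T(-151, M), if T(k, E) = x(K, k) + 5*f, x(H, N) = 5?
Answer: -2839076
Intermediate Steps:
K = 0 (K = -2 + 2 = 0)
f = -17/20 (f = -8*1/5 - 3*(-1/4) = -8/5 + 3/4 = -17/20 ≈ -0.85000)
T(k, E) = 3/4 (T(k, E) = 5 + 5*(-17/20) = 5 - 17/4 = 3/4)
-2129307/T(-151, M) = -2129307/3/4 = -2129307*4/3 = -2839076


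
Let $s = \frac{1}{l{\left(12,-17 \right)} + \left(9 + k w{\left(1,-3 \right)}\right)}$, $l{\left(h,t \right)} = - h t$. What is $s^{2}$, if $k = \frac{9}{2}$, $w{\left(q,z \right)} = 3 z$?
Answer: $\frac{4}{119025} \approx 3.3606 \cdot 10^{-5}$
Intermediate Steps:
$k = \frac{9}{2}$ ($k = 9 \cdot \frac{1}{2} = \frac{9}{2} \approx 4.5$)
$l{\left(h,t \right)} = - h t$
$s = \frac{2}{345}$ ($s = \frac{1}{\left(-1\right) 12 \left(-17\right) + \left(9 + \frac{9 \cdot 3 \left(-3\right)}{2}\right)} = \frac{1}{204 + \left(9 + \frac{9}{2} \left(-9\right)\right)} = \frac{1}{204 + \left(9 - \frac{81}{2}\right)} = \frac{1}{204 - \frac{63}{2}} = \frac{1}{\frac{345}{2}} = \frac{2}{345} \approx 0.0057971$)
$s^{2} = \left(\frac{2}{345}\right)^{2} = \frac{4}{119025}$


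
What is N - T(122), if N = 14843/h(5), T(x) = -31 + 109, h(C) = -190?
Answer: -29663/190 ≈ -156.12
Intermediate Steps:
T(x) = 78
N = -14843/190 (N = 14843/(-190) = 14843*(-1/190) = -14843/190 ≈ -78.121)
N - T(122) = -14843/190 - 1*78 = -14843/190 - 78 = -29663/190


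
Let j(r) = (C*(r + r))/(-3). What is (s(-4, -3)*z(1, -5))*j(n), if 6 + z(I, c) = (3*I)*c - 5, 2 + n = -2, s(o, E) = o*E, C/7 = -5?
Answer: 29120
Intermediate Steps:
C = -35 (C = 7*(-5) = -35)
s(o, E) = E*o
n = -4 (n = -2 - 2 = -4)
z(I, c) = -11 + 3*I*c (z(I, c) = -6 + ((3*I)*c - 5) = -6 + (3*I*c - 5) = -6 + (-5 + 3*I*c) = -11 + 3*I*c)
j(r) = 70*r/3 (j(r) = -35*(r + r)/(-3) = -70*r*(-1/3) = 70*r/3)
(s(-4, -3)*z(1, -5))*j(n) = ((-3*(-4))*(-11 + 3*1*(-5)))*((70/3)*(-4)) = (12*(-11 - 15))*(-280/3) = (12*(-26))*(-280/3) = -312*(-280/3) = 29120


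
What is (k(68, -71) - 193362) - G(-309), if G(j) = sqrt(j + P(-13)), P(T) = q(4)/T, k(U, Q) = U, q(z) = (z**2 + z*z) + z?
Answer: -193294 - I*sqrt(52689)/13 ≈ -1.9329e+5 - 17.657*I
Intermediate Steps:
q(z) = z + 2*z**2 (q(z) = (z**2 + z**2) + z = 2*z**2 + z = z + 2*z**2)
P(T) = 36/T (P(T) = (4*(1 + 2*4))/T = (4*(1 + 8))/T = (4*9)/T = 36/T)
G(j) = sqrt(-36/13 + j) (G(j) = sqrt(j + 36/(-13)) = sqrt(j + 36*(-1/13)) = sqrt(j - 36/13) = sqrt(-36/13 + j))
(k(68, -71) - 193362) - G(-309) = (68 - 193362) - sqrt(-468 + 169*(-309))/13 = -193294 - sqrt(-468 - 52221)/13 = -193294 - sqrt(-52689)/13 = -193294 - I*sqrt(52689)/13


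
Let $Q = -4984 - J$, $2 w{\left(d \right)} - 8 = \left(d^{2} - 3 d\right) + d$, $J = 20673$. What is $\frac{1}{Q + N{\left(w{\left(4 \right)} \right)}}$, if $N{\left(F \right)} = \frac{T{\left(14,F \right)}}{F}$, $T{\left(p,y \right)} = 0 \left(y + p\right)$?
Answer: $- \frac{1}{25657} \approx -3.8976 \cdot 10^{-5}$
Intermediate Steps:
$T{\left(p,y \right)} = 0$ ($T{\left(p,y \right)} = 0 \left(p + y\right) = 0$)
$w{\left(d \right)} = 4 + \frac{d^{2}}{2} - d$ ($w{\left(d \right)} = 4 + \frac{\left(d^{2} - 3 d\right) + d}{2} = 4 + \frac{d^{2} - 2 d}{2} = 4 + \left(\frac{d^{2}}{2} - d\right) = 4 + \frac{d^{2}}{2} - d$)
$N{\left(F \right)} = 0$ ($N{\left(F \right)} = \frac{0}{F} = 0$)
$Q = -25657$ ($Q = -4984 - 20673 = -25657$)
$\frac{1}{Q + N{\left(w{\left(4 \right)} \right)}} = \frac{1}{-25657 + 0} = \frac{1}{-25657} = - \frac{1}{25657}$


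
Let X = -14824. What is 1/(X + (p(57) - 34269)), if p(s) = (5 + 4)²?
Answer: -1/49012 ≈ -2.0403e-5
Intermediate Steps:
p(s) = 81 (p(s) = 9² = 81)
1/(X + (p(57) - 34269)) = 1/(-14824 + (81 - 34269)) = 1/(-14824 - 34188) = 1/(-49012) = -1/49012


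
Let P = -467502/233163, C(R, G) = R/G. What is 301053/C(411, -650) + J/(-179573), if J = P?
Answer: -130051821478134956/273150465603 ≈ -4.7612e+5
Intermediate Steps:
P = -22262/11103 (P = -467502*1/233163 = -22262/11103 ≈ -2.0050)
J = -22262/11103 ≈ -2.0050
301053/C(411, -650) + J/(-179573) = 301053/((411/(-650))) - 22262/11103/(-179573) = 301053/((411*(-1/650))) - 22262/11103*(-1/179573) = 301053/(-411/650) + 22262/1993799019 = 301053*(-650/411) + 22262/1993799019 = -65228150/137 + 22262/1993799019 = -130051821478134956/273150465603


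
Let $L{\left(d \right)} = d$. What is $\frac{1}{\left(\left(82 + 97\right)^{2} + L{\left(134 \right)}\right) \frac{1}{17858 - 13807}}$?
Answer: $\frac{4051}{32175} \approx 0.12591$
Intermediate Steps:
$\frac{1}{\left(\left(82 + 97\right)^{2} + L{\left(134 \right)}\right) \frac{1}{17858 - 13807}} = \frac{1}{\left(\left(82 + 97\right)^{2} + 134\right) \frac{1}{17858 - 13807}} = \frac{1}{\left(179^{2} + 134\right) \frac{1}{4051}} = \frac{1}{\left(32041 + 134\right) \frac{1}{4051}} = \frac{1}{32175 \cdot \frac{1}{4051}} = \frac{1}{\frac{32175}{4051}} = \frac{4051}{32175}$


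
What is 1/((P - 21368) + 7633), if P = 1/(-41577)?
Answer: -41577/571060096 ≈ -7.2807e-5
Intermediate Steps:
P = -1/41577 ≈ -2.4052e-5
1/((P - 21368) + 7633) = 1/((-1/41577 - 21368) + 7633) = 1/(-888417337/41577 + 7633) = 1/(-571060096/41577) = -41577/571060096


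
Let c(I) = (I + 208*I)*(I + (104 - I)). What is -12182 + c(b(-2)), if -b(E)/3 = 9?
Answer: -599054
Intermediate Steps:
b(E) = -27 (b(E) = -3*9 = -27)
c(I) = 21736*I (c(I) = (209*I)*104 = 21736*I)
-12182 + c(b(-2)) = -12182 + 21736*(-27) = -12182 - 586872 = -599054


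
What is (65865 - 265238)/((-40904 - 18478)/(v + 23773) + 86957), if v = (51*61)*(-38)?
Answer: -18829782985/8212713247 ≈ -2.2928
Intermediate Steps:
v = -118218 (v = 3111*(-38) = -118218)
(65865 - 265238)/((-40904 - 18478)/(v + 23773) + 86957) = (65865 - 265238)/((-40904 - 18478)/(-118218 + 23773) + 86957) = -199373/(-59382/(-94445) + 86957) = -199373/(-59382*(-1/94445) + 86957) = -199373/(59382/94445 + 86957) = -199373/8212713247/94445 = -199373*94445/8212713247 = -18829782985/8212713247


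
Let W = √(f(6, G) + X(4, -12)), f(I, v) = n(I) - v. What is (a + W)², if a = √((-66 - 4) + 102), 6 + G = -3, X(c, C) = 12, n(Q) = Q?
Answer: 59 + 24*√6 ≈ 117.79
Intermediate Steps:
G = -9 (G = -6 - 3 = -9)
f(I, v) = I - v
a = 4*√2 (a = √(-70 + 102) = √32 = 4*√2 ≈ 5.6569)
W = 3*√3 (W = √((6 - 1*(-9)) + 12) = √((6 + 9) + 12) = √(15 + 12) = √27 = 3*√3 ≈ 5.1962)
(a + W)² = (4*√2 + 3*√3)² = (3*√3 + 4*√2)²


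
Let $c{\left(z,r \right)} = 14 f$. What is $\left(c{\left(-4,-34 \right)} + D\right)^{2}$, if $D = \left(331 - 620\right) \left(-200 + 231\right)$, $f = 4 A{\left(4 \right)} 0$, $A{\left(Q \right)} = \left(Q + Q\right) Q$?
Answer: $80263681$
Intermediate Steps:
$A{\left(Q \right)} = 2 Q^{2}$ ($A{\left(Q \right)} = 2 Q Q = 2 Q^{2}$)
$f = 0$ ($f = 4 \cdot 2 \cdot 4^{2} \cdot 0 = 4 \cdot 2 \cdot 16 \cdot 0 = 4 \cdot 32 \cdot 0 = 128 \cdot 0 = 0$)
$c{\left(z,r \right)} = 0$ ($c{\left(z,r \right)} = 14 \cdot 0 = 0$)
$D = -8959$ ($D = \left(-289\right) 31 = -8959$)
$\left(c{\left(-4,-34 \right)} + D\right)^{2} = \left(0 - 8959\right)^{2} = \left(-8959\right)^{2} = 80263681$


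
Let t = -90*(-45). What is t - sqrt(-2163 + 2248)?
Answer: 4050 - sqrt(85) ≈ 4040.8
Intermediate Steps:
t = 4050
t - sqrt(-2163 + 2248) = 4050 - sqrt(-2163 + 2248) = 4050 - sqrt(85)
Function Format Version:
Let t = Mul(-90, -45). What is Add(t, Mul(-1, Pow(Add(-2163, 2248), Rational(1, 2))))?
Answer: Add(4050, Mul(-1, Pow(85, Rational(1, 2)))) ≈ 4040.8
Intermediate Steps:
t = 4050
Add(t, Mul(-1, Pow(Add(-2163, 2248), Rational(1, 2)))) = Add(4050, Mul(-1, Pow(Add(-2163, 2248), Rational(1, 2)))) = Add(4050, Mul(-1, Pow(85, Rational(1, 2))))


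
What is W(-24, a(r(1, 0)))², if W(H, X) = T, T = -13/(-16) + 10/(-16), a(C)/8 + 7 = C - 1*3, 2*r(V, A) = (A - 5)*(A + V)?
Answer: 9/256 ≈ 0.035156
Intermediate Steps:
r(V, A) = (-5 + A)*(A + V)/2 (r(V, A) = ((A - 5)*(A + V))/2 = ((-5 + A)*(A + V))/2 = (-5 + A)*(A + V)/2)
a(C) = -80 + 8*C (a(C) = -56 + 8*(C - 1*3) = -56 + 8*(C - 3) = -56 + 8*(-3 + C) = -56 + (-24 + 8*C) = -80 + 8*C)
T = 3/16 (T = -13*(-1/16) + 10*(-1/16) = 13/16 - 5/8 = 3/16 ≈ 0.18750)
W(H, X) = 3/16
W(-24, a(r(1, 0)))² = (3/16)² = 9/256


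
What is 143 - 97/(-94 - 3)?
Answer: 144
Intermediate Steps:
143 - 97/(-94 - 3) = 143 - 97/(-97) = 143 - 1/97*(-97) = 143 + 1 = 144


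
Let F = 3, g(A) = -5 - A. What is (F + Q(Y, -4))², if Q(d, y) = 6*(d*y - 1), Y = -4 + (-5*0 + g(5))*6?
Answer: 2350089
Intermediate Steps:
Y = -64 (Y = -4 + (-5*0 + (-5 - 1*5))*6 = -4 + (0 + (-5 - 5))*6 = -4 + (0 - 10)*6 = -4 - 10*6 = -4 - 60 = -64)
Q(d, y) = -6 + 6*d*y (Q(d, y) = 6*(-1 + d*y) = -6 + 6*d*y)
(F + Q(Y, -4))² = (3 + (-6 + 6*(-64)*(-4)))² = (3 + (-6 + 1536))² = (3 + 1530)² = 1533² = 2350089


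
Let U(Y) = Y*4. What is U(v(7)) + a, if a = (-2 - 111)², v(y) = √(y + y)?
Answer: 12769 + 4*√14 ≈ 12784.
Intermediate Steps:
v(y) = √2*√y (v(y) = √(2*y) = √2*√y)
U(Y) = 4*Y
a = 12769 (a = (-113)² = 12769)
U(v(7)) + a = 4*(√2*√7) + 12769 = 4*√14 + 12769 = 12769 + 4*√14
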